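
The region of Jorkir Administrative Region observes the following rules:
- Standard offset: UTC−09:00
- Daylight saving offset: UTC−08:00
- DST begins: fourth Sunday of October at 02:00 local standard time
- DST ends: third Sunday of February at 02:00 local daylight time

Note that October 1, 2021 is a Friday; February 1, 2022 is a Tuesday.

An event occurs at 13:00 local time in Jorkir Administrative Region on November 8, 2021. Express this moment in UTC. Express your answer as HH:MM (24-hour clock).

1 October 2021 is a Friday, so the first Sunday is October 3 and the fourth is October 24.
1 February 2022 is a Tuesday, so the first Sunday is February 6 and the third is February 20.
Daylight saving runs 24 October 2021 – 20 February 2022; November 8, 2021 is inside that window, so Jorkir Administrative Region is at UTC−08:00.
13:00 local + 8h = 21:00 UTC.

21:00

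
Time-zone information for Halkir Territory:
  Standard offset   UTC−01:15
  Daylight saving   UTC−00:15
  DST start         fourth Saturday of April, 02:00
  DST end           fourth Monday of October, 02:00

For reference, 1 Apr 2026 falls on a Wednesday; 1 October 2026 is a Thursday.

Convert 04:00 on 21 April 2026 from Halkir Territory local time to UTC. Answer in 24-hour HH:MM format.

05:15

1 April 2026 is a Wednesday, so the first Saturday is April 4 and the fourth is April 25.
1 October 2026 is a Thursday, so the first Monday is October 5 and the fourth is October 26.
Daylight saving runs 25 April – 26 October; 21 April 2026 is outside that window, so Halkir Territory is on standard time at UTC−01:15.
04:00 local + 1h15m = 05:15 UTC.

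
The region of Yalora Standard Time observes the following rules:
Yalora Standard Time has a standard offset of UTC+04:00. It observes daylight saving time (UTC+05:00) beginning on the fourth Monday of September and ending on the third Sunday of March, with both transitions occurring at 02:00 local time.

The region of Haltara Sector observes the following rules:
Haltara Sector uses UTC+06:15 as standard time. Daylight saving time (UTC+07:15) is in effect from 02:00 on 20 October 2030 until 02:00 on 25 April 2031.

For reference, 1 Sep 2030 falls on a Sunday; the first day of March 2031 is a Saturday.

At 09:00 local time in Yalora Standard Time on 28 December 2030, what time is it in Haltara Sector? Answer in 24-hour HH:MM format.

1 September 2030 is a Sunday, so the first Monday is September 2 and the fourth is September 23.
1 March 2031 is a Saturday, so the first Sunday is March 2 and the third is March 16.
Daylight saving runs 23 September 2030 – 16 March 2031; 28 December 2030 is inside that window, so Yalora Standard Time is at UTC+05:00.
09:00 Yalora Standard Time − 5h = 04:00 UTC.
At the standard offset (UTC+06:15), 04:00 UTC + 6h15m = 10:15 Haltara Sector standard time.
The standard-time date in Haltara Sector, 28 December 2030, falls between 20 October 2030 and 25 April 2031, so daylight saving is in effect and Haltara Sector is at UTC+07:15.
04:00 UTC + 7h15m = 11:15 Haltara Sector.

11:15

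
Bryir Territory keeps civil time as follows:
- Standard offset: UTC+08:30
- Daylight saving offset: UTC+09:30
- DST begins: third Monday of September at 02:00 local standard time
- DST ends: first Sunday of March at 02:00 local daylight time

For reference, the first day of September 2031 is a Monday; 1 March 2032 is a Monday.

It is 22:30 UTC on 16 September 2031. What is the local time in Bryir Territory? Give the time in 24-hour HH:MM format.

08:00

1 September 2031 is a Monday, so the first Monday is September 1 and the third is September 15.
1 March 2032 is a Monday, so the first Sunday is March 7.
At the standard offset (UTC+08:30), 22:30 UTC + 8h30m = 07:00 Bryir Territory standard time (rolling into the next day, 17 September 2031).
The standard-time date in Bryir Territory, 17 September 2031, falls between 15 September 2031 and 7 March 2032, so daylight saving is in effect and Bryir Territory is at UTC+09:30.
22:30 UTC + 9h30m = 08:00 local (rolling into the next day, 17 September 2031).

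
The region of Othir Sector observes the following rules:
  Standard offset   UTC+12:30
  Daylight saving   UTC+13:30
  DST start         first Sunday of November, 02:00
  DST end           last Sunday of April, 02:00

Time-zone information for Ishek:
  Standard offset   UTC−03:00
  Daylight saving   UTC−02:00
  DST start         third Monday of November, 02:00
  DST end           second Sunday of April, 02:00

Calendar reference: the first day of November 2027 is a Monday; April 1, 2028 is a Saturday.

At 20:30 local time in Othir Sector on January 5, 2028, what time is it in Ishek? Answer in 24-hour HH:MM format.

05:00

1 November 2027 is a Monday, so the first Sunday is November 7.
1 April 2028 is a Saturday, so Sundays fall on 2, 9, 16, 23, 30; the last is April 30.
Daylight saving runs 7 November 2027 – 30 April 2028; January 5, 2028 is inside that window, so Othir Sector is at UTC+13:30.
20:30 Othir Sector − 13h30m = 07:00 UTC.
1 November 2027 is a Monday, so the first Monday is November 1 and the third is November 15.
1 April 2028 is a Saturday, so the first Sunday is April 2 and the second is April 9.
At the standard offset (UTC−03:00), 07:00 UTC − 3h = 04:00 Ishek standard time.
Daylight saving runs 15 November 2027 – 9 April 2028; the standard-time date in Ishek, January 5, 2028, is inside that window, so Ishek is at UTC−02:00.
07:00 UTC − 2h = 05:00 Ishek.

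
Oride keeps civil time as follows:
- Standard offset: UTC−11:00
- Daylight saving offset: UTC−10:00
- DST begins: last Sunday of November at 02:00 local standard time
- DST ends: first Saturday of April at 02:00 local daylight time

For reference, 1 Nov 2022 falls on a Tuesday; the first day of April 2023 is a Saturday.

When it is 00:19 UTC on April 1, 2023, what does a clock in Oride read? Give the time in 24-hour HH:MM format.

1 November 2022 is a Tuesday, so Sundays fall on 6, 13, 20, 27; the last is November 27.
1 April 2023 is a Saturday, so the first Saturday is April 1.
At the standard offset (UTC−11:00), 00:19 UTC − 11h = 13:19 Oride standard time (rolling into the previous day, 31 March 2023).
The standard-time date in Oride, March 31, 2023, lies within the daylight-saving period (27 November 2022 – 1 April 2023), so Oride is on daylight time, UTC−10:00.
00:19 UTC − 10h = 14:19 local (rolling into the previous day, 31 March 2023).

14:19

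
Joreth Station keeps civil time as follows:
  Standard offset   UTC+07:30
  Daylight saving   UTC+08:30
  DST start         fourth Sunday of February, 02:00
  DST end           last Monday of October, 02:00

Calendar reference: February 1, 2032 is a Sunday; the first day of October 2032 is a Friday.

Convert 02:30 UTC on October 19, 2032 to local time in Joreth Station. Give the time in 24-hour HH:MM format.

1 February 2032 is a Sunday, so the first Sunday is February 1 and the fourth is February 22.
1 October 2032 is a Friday, so Mondays fall on 4, 11, 18, 25; the last is October 25.
At the standard offset (UTC+07:30), 02:30 UTC + 7h30m = 10:00 Joreth Station standard time.
The standard-time date in Joreth Station, October 19, 2032, lies within the daylight-saving period (22 February – 25 October), so Joreth Station is on daylight time, UTC+08:30.
02:30 UTC + 8h30m = 11:00 local.

11:00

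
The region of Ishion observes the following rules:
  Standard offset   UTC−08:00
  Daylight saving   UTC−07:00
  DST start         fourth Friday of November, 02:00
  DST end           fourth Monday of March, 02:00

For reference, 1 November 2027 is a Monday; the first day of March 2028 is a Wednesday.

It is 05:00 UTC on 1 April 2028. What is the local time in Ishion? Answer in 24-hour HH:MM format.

21:00

1 November 2027 is a Monday, so the first Friday is November 5 and the fourth is November 26.
1 March 2028 is a Wednesday, so the first Monday is March 6 and the fourth is March 27.
At the standard offset (UTC−08:00), 05:00 UTC − 8h = 21:00 Ishion standard time (rolling into the previous day, 31 March 2028).
The standard-time date in Ishion, 31 March 2028, does not fall between 26 November 2027 and 27 March 2028, so daylight saving is not in effect and Ishion is at UTC−08:00.
05:00 UTC − 8h = 21:00 local (rolling into the previous day, 31 March 2028).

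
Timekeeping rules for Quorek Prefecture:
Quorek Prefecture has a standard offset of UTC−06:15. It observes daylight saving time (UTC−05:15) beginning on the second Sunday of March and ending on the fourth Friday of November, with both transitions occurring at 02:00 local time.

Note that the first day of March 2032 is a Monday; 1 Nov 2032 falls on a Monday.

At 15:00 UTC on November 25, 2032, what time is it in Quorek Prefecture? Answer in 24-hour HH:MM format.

1 March 2032 is a Monday, so the first Sunday is March 7 and the second is March 14.
1 November 2032 is a Monday, so the first Friday is November 5 and the fourth is November 26.
At the standard offset (UTC−06:15), 15:00 UTC − 6h15m = 08:45 Quorek Prefecture standard time.
The standard-time date in Quorek Prefecture, November 25, 2032, lies within the daylight-saving period (14 March – 26 November), so Quorek Prefecture is on daylight time, UTC−05:15.
15:00 UTC − 5h15m = 09:45 local.

09:45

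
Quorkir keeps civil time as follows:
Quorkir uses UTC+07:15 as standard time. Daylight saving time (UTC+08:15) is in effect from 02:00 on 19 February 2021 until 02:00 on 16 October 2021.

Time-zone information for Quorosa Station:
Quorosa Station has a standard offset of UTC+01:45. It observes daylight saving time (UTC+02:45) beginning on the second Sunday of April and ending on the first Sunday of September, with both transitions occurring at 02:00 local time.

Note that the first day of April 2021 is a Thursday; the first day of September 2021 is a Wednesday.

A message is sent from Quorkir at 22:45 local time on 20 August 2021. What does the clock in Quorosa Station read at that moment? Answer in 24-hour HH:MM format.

20 August 2021 lies within the daylight-saving period (19 February – 16 October), so Quorkir is on daylight time, UTC+08:15.
22:45 Quorkir − 8h15m = 14:30 UTC.
1 April 2021 is a Thursday, so the first Sunday is April 4 and the second is April 11.
1 September 2021 is a Wednesday, so the first Sunday is September 5.
At the standard offset (UTC+01:45), 14:30 UTC + 1h45m = 16:15 Quorosa Station standard time.
The standard-time date in Quorosa Station, 20 August 2021, falls between 11 April and 5 September, so daylight saving is in effect and Quorosa Station is at UTC+02:45.
14:30 UTC + 2h45m = 17:15 Quorosa Station.

17:15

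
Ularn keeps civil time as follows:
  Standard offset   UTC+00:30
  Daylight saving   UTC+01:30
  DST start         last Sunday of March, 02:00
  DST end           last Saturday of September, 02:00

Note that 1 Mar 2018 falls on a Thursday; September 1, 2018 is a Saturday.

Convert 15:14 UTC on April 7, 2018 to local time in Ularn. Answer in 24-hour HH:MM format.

1 March 2018 is a Thursday, so Sundays fall on 4, 11, 18, 25; the last is March 25.
1 September 2018 is a Saturday, so Saturdays fall on 1, 8, 15, 22, 29; the last is September 29.
At the standard offset (UTC+00:30), 15:14 UTC + 0h30m = 15:44 Ularn standard time.
Daylight saving runs 25 March – 29 September; the standard-time date in Ularn, April 7, 2018, is inside that window, so Ularn is at UTC+01:30.
15:14 UTC + 1h30m = 16:44 local.

16:44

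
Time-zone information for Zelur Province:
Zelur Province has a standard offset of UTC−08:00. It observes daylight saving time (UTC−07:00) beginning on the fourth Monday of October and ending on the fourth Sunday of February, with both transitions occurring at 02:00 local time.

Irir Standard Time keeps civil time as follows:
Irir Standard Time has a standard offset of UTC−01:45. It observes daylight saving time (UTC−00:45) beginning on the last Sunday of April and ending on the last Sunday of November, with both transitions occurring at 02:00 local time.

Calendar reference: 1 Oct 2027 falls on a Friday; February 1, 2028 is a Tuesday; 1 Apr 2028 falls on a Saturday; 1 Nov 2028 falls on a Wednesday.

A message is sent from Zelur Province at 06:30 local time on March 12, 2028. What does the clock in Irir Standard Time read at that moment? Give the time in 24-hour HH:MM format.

1 October 2027 is a Friday, so the first Monday is October 4 and the fourth is October 25.
1 February 2028 is a Tuesday, so the first Sunday is February 6 and the fourth is February 27.
March 12, 2028 does not fall between 25 October 2027 and 27 February 2028, so daylight saving is not in effect and Zelur Province is at UTC−08:00.
06:30 Zelur Province + 8h = 14:30 UTC.
1 April 2028 is a Saturday, so Sundays fall on 2, 9, 16, 23, 30; the last is April 30.
1 November 2028 is a Wednesday, so Sundays fall on 5, 12, 19, 26; the last is November 26.
At the standard offset (UTC−01:45), 14:30 UTC − 1h45m = 12:45 Irir Standard Time standard time.
The standard-time date in Irir Standard Time, March 12, 2028, does not fall between 30 April and 26 November, so daylight saving is not in effect and Irir Standard Time is at UTC−01:45.
14:30 UTC − 1h45m = 12:45 Irir Standard Time.

12:45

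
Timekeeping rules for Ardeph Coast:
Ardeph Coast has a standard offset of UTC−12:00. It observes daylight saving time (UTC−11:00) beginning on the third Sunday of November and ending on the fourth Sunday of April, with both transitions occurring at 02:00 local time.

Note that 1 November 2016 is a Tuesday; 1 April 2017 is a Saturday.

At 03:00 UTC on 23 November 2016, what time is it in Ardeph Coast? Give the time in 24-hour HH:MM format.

16:00

1 November 2016 is a Tuesday, so the first Sunday is November 6 and the third is November 20.
1 April 2017 is a Saturday, so the first Sunday is April 2 and the fourth is April 23.
At the standard offset (UTC−12:00), 03:00 UTC − 12h = 15:00 Ardeph Coast standard time (rolling into the previous day, 22 November 2016).
Daylight saving runs 20 November 2016 – 23 April 2017; the standard-time date in Ardeph Coast, 22 November 2016, is inside that window, so Ardeph Coast is at UTC−11:00.
03:00 UTC − 11h = 16:00 local (rolling into the previous day, 22 November 2016).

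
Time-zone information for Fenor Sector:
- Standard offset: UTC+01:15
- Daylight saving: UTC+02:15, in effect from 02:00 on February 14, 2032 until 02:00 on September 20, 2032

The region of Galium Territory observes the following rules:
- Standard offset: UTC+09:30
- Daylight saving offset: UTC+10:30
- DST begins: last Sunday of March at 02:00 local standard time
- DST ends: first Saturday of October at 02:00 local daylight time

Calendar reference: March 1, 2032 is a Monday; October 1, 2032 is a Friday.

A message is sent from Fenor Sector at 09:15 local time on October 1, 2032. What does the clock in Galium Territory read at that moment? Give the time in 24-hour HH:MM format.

October 1, 2032 does not fall between 14 February and 20 September, so daylight saving is not in effect and Fenor Sector is at UTC+01:15.
09:15 Fenor Sector − 1h15m = 08:00 UTC.
1 March 2032 is a Monday, so Sundays fall on 7, 14, 21, 28; the last is March 28.
1 October 2032 is a Friday, so the first Saturday is October 2.
At the standard offset (UTC+09:30), 08:00 UTC + 9h30m = 17:30 Galium Territory standard time.
Daylight saving runs 28 March – 2 October; the standard-time date in Galium Territory, October 1, 2032, is inside that window, so Galium Territory is at UTC+10:30.
08:00 UTC + 10h30m = 18:30 Galium Territory.

18:30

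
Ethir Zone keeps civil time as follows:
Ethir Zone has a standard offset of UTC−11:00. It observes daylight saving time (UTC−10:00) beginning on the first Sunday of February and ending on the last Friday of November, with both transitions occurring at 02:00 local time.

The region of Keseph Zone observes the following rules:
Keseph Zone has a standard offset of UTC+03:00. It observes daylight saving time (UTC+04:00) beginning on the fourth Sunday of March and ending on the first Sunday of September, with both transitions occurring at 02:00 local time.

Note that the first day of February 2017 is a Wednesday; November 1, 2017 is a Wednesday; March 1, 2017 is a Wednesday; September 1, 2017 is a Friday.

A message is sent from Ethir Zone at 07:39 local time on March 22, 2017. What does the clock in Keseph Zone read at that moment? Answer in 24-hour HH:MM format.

20:39

1 February 2017 is a Wednesday, so the first Sunday is February 5.
1 November 2017 is a Wednesday, so Fridays fall on 3, 10, 17, 24; the last is November 24.
March 22, 2017 falls between 5 February and 24 November, so daylight saving is in effect and Ethir Zone is at UTC−10:00.
07:39 Ethir Zone + 10h = 17:39 UTC.
1 March 2017 is a Wednesday, so the first Sunday is March 5 and the fourth is March 26.
1 September 2017 is a Friday, so the first Sunday is September 3.
At the standard offset (UTC+03:00), 17:39 UTC + 3h = 20:39 Keseph Zone standard time.
The standard-time date in Keseph Zone, March 22, 2017, is outside the daylight-saving period (26 March – 3 September), so Keseph Zone is on standard time, UTC+03:00.
17:39 UTC + 3h = 20:39 Keseph Zone.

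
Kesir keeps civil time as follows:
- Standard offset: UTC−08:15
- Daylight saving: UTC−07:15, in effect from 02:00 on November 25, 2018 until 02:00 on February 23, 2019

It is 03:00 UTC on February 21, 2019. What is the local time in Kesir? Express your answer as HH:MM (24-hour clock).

19:45

At the standard offset (UTC−08:15), 03:00 UTC − 8h15m = 18:45 Kesir standard time (rolling into the previous day, 20 February 2019).
The standard-time date in Kesir, February 20, 2019, falls between 25 November 2018 and 23 February 2019, so daylight saving is in effect and Kesir is at UTC−07:15.
03:00 UTC − 7h15m = 19:45 local (rolling into the previous day, 20 February 2019).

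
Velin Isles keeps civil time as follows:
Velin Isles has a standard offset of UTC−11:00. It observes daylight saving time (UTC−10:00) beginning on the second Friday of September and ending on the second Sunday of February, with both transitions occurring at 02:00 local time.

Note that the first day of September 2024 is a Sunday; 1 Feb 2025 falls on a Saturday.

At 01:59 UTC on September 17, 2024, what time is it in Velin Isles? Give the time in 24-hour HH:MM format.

15:59

1 September 2024 is a Sunday, so the first Friday is September 6 and the second is September 13.
1 February 2025 is a Saturday, so the first Sunday is February 2 and the second is February 9.
At the standard offset (UTC−11:00), 01:59 UTC − 11h = 14:59 Velin Isles standard time (rolling into the previous day, 16 September 2024).
The standard-time date in Velin Isles, September 16, 2024, falls between 13 September 2024 and 9 February 2025, so daylight saving is in effect and Velin Isles is at UTC−10:00.
01:59 UTC − 10h = 15:59 local (rolling into the previous day, 16 September 2024).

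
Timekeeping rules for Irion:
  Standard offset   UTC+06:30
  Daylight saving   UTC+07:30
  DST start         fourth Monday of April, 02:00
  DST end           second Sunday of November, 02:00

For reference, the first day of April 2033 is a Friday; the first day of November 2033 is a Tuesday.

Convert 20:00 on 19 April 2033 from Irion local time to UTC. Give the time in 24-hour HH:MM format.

1 April 2033 is a Friday, so the first Monday is April 4 and the fourth is April 25.
1 November 2033 is a Tuesday, so the first Sunday is November 6 and the second is November 13.
19 April 2033 does not fall between 25 April and 13 November, so daylight saving is not in effect and Irion is at UTC+06:30.
20:00 local − 6h30m = 13:30 UTC.

13:30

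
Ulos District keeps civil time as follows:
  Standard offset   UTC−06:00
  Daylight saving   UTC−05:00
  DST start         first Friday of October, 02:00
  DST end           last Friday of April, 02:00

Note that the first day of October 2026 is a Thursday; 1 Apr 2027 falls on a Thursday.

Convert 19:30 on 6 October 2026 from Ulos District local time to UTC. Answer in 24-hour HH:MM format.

1 October 2026 is a Thursday, so the first Friday is October 2.
1 April 2027 is a Thursday, so Fridays fall on 2, 9, 16, 23, 30; the last is April 30.
Daylight saving runs 2 October 2026 – 30 April 2027; 6 October 2026 is inside that window, so Ulos District is at UTC−05:00.
19:30 local + 5h = 00:30 UTC (rolling into the next day, 7 October 2026).

00:30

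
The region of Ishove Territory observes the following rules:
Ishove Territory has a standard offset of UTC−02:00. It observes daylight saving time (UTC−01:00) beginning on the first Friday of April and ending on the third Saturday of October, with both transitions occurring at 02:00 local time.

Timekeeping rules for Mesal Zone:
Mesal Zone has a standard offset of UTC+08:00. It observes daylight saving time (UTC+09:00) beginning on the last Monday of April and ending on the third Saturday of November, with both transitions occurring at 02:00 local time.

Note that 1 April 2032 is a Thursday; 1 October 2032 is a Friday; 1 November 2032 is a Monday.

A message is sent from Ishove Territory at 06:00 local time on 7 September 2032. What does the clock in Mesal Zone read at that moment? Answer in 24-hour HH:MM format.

1 April 2032 is a Thursday, so the first Friday is April 2.
1 October 2032 is a Friday, so the first Saturday is October 2 and the third is October 16.
Daylight saving runs 2 April – 16 October; 7 September 2032 is inside that window, so Ishove Territory is at UTC−01:00.
06:00 Ishove Territory + 1h = 07:00 UTC.
1 April 2032 is a Thursday, so Mondays fall on 5, 12, 19, 26; the last is April 26.
1 November 2032 is a Monday, so the first Saturday is November 6 and the third is November 20.
At the standard offset (UTC+08:00), 07:00 UTC + 8h = 15:00 Mesal Zone standard time.
The standard-time date in Mesal Zone, 7 September 2032, falls between 26 April and 20 November, so daylight saving is in effect and Mesal Zone is at UTC+09:00.
07:00 UTC + 9h = 16:00 Mesal Zone.

16:00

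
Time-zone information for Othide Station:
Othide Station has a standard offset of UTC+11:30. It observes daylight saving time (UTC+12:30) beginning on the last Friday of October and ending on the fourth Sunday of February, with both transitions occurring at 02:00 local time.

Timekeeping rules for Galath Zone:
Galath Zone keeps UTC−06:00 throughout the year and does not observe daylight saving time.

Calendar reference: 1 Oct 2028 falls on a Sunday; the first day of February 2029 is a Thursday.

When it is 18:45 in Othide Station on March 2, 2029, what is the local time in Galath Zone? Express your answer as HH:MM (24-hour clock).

01:15

1 October 2028 is a Sunday, so Fridays fall on 6, 13, 20, 27; the last is October 27.
1 February 2029 is a Thursday, so the first Sunday is February 4 and the fourth is February 25.
Daylight saving runs 27 October 2028 – 25 February 2029; March 2, 2029 is outside that window, so Othide Station is on standard time at UTC+11:30.
18:45 Othide Station − 11h30m = 07:15 UTC.
Galath Zone stays on UTC−06:00 all year.
07:15 UTC − 6h = 01:15 Galath Zone.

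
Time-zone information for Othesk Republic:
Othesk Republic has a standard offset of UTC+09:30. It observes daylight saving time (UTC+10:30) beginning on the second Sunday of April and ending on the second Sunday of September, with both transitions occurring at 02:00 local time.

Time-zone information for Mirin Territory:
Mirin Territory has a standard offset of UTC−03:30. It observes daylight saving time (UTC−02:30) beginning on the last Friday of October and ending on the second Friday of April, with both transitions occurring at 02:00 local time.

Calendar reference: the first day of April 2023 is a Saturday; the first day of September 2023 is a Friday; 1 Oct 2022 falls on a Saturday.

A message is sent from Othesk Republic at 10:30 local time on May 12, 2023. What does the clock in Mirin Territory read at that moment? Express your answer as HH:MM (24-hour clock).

1 April 2023 is a Saturday, so the first Sunday is April 2 and the second is April 9.
1 September 2023 is a Friday, so the first Sunday is September 3 and the second is September 10.
Daylight saving runs 9 April – 10 September; May 12, 2023 is inside that window, so Othesk Republic is at UTC+10:30.
10:30 Othesk Republic − 10h30m = 00:00 UTC.
1 October 2022 is a Saturday, so Fridays fall on 7, 14, 21, 28; the last is October 28.
1 April 2023 is a Saturday, so the first Friday is April 7 and the second is April 14.
At the standard offset (UTC−03:30), 00:00 UTC − 3h30m = 20:30 Mirin Territory standard time (rolling into the previous day, 11 May 2023).
Daylight saving runs 28 October 2022 – 14 April 2023; the standard-time date in Mirin Territory, May 11, 2023, is outside that window, so Mirin Territory is on standard time at UTC−03:30.
00:00 UTC − 3h30m = 20:30 Mirin Territory (rolling into the previous day, 11 May 2023).

20:30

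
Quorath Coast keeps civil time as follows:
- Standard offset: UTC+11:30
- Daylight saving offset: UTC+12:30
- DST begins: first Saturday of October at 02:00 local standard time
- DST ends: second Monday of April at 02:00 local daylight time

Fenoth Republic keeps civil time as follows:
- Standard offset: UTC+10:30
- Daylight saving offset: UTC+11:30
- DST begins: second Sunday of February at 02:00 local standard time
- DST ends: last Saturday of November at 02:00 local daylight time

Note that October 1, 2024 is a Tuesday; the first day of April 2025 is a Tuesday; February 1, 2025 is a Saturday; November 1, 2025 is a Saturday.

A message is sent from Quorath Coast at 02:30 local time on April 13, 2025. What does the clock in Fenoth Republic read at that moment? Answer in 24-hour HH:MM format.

01:30

1 October 2024 is a Tuesday, so the first Saturday is October 5.
1 April 2025 is a Tuesday, so the first Monday is April 7 and the second is April 14.
April 13, 2025 falls between 5 October 2024 and 14 April 2025, so daylight saving is in effect and Quorath Coast is at UTC+12:30.
02:30 Quorath Coast − 12h30m = 14:00 UTC (rolling into the previous day, 12 April 2025).
1 February 2025 is a Saturday, so the first Sunday is February 2 and the second is February 9.
1 November 2025 is a Saturday, so Saturdays fall on 1, 8, 15, 22, 29; the last is November 29.
At the standard offset (UTC+10:30), 14:00 UTC + 10h30m = 00:30 Fenoth Republic standard time (rolling into the next day, 13 April 2025).
The standard-time date in Fenoth Republic, April 13, 2025, lies within the daylight-saving period (9 February – 29 November), so Fenoth Republic is on daylight time, UTC+11:30.
14:00 UTC + 11h30m = 01:30 Fenoth Republic (rolling into the next day, 13 April 2025).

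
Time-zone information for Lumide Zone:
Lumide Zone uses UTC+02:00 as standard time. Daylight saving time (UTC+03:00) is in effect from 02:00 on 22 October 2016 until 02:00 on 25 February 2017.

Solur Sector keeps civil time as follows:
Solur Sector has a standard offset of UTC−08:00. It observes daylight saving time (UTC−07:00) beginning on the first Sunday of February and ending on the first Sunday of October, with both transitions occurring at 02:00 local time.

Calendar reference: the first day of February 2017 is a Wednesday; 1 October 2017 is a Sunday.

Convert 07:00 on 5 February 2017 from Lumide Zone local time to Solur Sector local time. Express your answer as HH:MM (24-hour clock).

20:00

5 February 2017 lies within the daylight-saving period (22 October 2016 – 25 February 2017), so Lumide Zone is on daylight time, UTC+03:00.
07:00 Lumide Zone − 3h = 04:00 UTC.
1 February 2017 is a Wednesday, so the first Sunday is February 5.
1 October 2017 is a Sunday, so the first Sunday is October 1.
At the standard offset (UTC−08:00), 04:00 UTC − 8h = 20:00 Solur Sector standard time (rolling into the previous day, 4 February 2017).
Daylight saving runs 5 February – 1 October; the standard-time date in Solur Sector, 4 February 2017, is outside that window, so Solur Sector is on standard time at UTC−08:00.
04:00 UTC − 8h = 20:00 Solur Sector (rolling into the previous day, 4 February 2017).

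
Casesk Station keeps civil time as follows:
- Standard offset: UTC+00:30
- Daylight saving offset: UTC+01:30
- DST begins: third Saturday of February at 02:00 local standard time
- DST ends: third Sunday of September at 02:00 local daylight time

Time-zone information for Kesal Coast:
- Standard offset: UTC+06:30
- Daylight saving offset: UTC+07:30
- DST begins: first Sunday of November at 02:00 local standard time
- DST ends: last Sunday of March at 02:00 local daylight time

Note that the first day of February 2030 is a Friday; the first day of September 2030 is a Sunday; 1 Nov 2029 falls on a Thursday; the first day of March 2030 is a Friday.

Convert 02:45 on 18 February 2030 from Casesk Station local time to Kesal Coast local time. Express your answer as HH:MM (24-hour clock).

1 February 2030 is a Friday, so the first Saturday is February 2 and the third is February 16.
1 September 2030 is a Sunday, so the first Sunday is September 1 and the third is September 15.
Daylight saving runs 16 February – 15 September; 18 February 2030 is inside that window, so Casesk Station is at UTC+01:30.
02:45 Casesk Station − 1h30m = 01:15 UTC.
1 November 2029 is a Thursday, so the first Sunday is November 4.
1 March 2030 is a Friday, so Sundays fall on 3, 10, 17, 24, 31; the last is March 31.
At the standard offset (UTC+06:30), 01:15 UTC + 6h30m = 07:45 Kesal Coast standard time.
The standard-time date in Kesal Coast, 18 February 2030, falls between 4 November 2029 and 31 March 2030, so daylight saving is in effect and Kesal Coast is at UTC+07:30.
01:15 UTC + 7h30m = 08:45 Kesal Coast.

08:45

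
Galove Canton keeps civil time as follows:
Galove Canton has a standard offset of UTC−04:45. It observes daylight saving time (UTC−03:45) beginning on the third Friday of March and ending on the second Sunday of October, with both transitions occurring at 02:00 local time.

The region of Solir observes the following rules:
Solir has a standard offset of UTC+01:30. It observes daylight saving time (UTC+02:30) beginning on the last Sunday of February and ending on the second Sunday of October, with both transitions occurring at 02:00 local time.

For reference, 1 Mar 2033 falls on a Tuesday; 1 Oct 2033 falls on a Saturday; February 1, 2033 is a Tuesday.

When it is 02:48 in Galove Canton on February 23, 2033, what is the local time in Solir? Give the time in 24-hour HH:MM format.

1 March 2033 is a Tuesday, so the first Friday is March 4 and the third is March 18.
1 October 2033 is a Saturday, so the first Sunday is October 2 and the second is October 9.
Daylight saving runs 18 March – 9 October; February 23, 2033 is outside that window, so Galove Canton is on standard time at UTC−04:45.
02:48 Galove Canton + 4h45m = 07:33 UTC.
1 February 2033 is a Tuesday, so Sundays fall on 6, 13, 20, 27; the last is February 27.
1 October 2033 is a Saturday, so the first Sunday is October 2 and the second is October 9.
At the standard offset (UTC+01:30), 07:33 UTC + 1h30m = 09:03 Solir standard time.
The standard-time date in Solir, February 23, 2033, is outside the daylight-saving period (27 February – 9 October), so Solir is on standard time, UTC+01:30.
07:33 UTC + 1h30m = 09:03 Solir.

09:03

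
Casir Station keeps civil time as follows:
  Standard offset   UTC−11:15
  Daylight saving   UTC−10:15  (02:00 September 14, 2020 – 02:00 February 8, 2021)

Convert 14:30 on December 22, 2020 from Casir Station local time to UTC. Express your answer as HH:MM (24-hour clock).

December 22, 2020 falls between 14 September 2020 and 8 February 2021, so daylight saving is in effect and Casir Station is at UTC−10:15.
14:30 local + 10h15m = 00:45 UTC (rolling into the next day, 23 December 2020).

00:45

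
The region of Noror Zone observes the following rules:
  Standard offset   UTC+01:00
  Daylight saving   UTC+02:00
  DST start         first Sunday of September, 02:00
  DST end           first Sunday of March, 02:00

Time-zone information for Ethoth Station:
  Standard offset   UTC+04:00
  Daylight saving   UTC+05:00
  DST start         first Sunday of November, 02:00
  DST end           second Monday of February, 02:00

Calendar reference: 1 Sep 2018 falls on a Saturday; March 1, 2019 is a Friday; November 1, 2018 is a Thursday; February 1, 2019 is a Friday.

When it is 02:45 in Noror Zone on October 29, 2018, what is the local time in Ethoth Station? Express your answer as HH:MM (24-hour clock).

1 September 2018 is a Saturday, so the first Sunday is September 2.
1 March 2019 is a Friday, so the first Sunday is March 3.
Daylight saving runs 2 September 2018 – 3 March 2019; October 29, 2018 is inside that window, so Noror Zone is at UTC+02:00.
02:45 Noror Zone − 2h = 00:45 UTC.
1 November 2018 is a Thursday, so the first Sunday is November 4.
1 February 2019 is a Friday, so the first Monday is February 4 and the second is February 11.
At the standard offset (UTC+04:00), 00:45 UTC + 4h = 04:45 Ethoth Station standard time.
Daylight saving runs 4 November 2018 – 11 February 2019; the standard-time date in Ethoth Station, October 29, 2018, is outside that window, so Ethoth Station is on standard time at UTC+04:00.
00:45 UTC + 4h = 04:45 Ethoth Station.

04:45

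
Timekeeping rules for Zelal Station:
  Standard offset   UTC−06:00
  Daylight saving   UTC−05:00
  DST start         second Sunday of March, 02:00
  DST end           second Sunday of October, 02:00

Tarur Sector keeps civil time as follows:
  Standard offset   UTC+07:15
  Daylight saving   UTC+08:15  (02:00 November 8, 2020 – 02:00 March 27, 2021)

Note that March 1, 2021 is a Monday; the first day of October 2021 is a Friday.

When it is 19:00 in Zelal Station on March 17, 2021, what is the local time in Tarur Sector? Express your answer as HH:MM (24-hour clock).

08:15

1 March 2021 is a Monday, so the first Sunday is March 7 and the second is March 14.
1 October 2021 is a Friday, so the first Sunday is October 3 and the second is October 10.
March 17, 2021 falls between 14 March and 10 October, so daylight saving is in effect and Zelal Station is at UTC−05:00.
19:00 Zelal Station + 5h = 00:00 UTC (rolling into the next day, 18 March 2021).
At the standard offset (UTC+07:15), 00:00 UTC + 7h15m = 07:15 Tarur Sector standard time.
Daylight saving runs 8 November 2020 – 27 March 2021; the standard-time date in Tarur Sector, March 18, 2021, is inside that window, so Tarur Sector is at UTC+08:15.
00:00 UTC + 8h15m = 08:15 Tarur Sector.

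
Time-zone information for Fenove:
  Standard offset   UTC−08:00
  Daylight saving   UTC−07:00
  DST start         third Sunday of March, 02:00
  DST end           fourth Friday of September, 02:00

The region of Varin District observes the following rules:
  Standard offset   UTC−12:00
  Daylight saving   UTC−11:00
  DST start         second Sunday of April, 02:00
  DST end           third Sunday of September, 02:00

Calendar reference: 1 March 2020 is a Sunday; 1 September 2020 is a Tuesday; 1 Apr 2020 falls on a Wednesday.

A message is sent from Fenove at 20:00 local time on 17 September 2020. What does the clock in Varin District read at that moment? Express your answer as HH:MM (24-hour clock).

16:00

1 March 2020 is a Sunday, so the first Sunday is March 1 and the third is March 15.
1 September 2020 is a Tuesday, so the first Friday is September 4 and the fourth is September 25.
Daylight saving runs 15 March – 25 September; 17 September 2020 is inside that window, so Fenove is at UTC−07:00.
20:00 Fenove + 7h = 03:00 UTC (rolling into the next day, 18 September 2020).
1 April 2020 is a Wednesday, so the first Sunday is April 5 and the second is April 12.
1 September 2020 is a Tuesday, so the first Sunday is September 6 and the third is September 20.
At the standard offset (UTC−12:00), 03:00 UTC − 12h = 15:00 Varin District standard time (rolling into the previous day, 17 September 2020).
Daylight saving runs 12 April – 20 September; the standard-time date in Varin District, 17 September 2020, is inside that window, so Varin District is at UTC−11:00.
03:00 UTC − 11h = 16:00 Varin District (rolling into the previous day, 17 September 2020).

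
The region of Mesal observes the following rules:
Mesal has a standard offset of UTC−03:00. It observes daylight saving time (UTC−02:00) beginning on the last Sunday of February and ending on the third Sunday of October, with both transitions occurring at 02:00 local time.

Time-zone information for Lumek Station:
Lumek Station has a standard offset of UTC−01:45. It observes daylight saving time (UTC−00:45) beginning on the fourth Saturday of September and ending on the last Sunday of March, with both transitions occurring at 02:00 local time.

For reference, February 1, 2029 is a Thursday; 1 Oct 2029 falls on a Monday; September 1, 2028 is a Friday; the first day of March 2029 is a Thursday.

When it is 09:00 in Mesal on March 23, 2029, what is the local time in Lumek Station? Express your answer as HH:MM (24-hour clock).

10:15

1 February 2029 is a Thursday, so Sundays fall on 4, 11, 18, 25; the last is February 25.
1 October 2029 is a Monday, so the first Sunday is October 7 and the third is October 21.
March 23, 2029 lies within the daylight-saving period (25 February – 21 October), so Mesal is on daylight time, UTC−02:00.
09:00 Mesal + 2h = 11:00 UTC.
1 September 2028 is a Friday, so the first Saturday is September 2 and the fourth is September 23.
1 March 2029 is a Thursday, so Sundays fall on 4, 11, 18, 25; the last is March 25.
At the standard offset (UTC−01:45), 11:00 UTC − 1h45m = 09:15 Lumek Station standard time.
The standard-time date in Lumek Station, March 23, 2029, falls between 23 September 2028 and 25 March 2029, so daylight saving is in effect and Lumek Station is at UTC−00:45.
11:00 UTC − 0h45m = 10:15 Lumek Station.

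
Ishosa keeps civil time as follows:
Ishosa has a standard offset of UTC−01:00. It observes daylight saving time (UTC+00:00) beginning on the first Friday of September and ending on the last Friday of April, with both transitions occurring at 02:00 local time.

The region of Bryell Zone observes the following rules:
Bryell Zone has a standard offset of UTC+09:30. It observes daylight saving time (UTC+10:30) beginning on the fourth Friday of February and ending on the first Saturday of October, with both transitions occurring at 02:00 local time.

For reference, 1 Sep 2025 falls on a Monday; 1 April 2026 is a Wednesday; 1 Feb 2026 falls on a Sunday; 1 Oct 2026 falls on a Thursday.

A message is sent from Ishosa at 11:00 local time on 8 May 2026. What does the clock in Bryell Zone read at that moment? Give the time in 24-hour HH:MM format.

1 September 2025 is a Monday, so the first Friday is September 5.
1 April 2026 is a Wednesday, so Fridays fall on 3, 10, 17, 24; the last is April 24.
8 May 2026 is outside the daylight-saving period (5 September 2025 – 24 April 2026), so Ishosa is on standard time, UTC−01:00.
11:00 Ishosa + 1h = 12:00 UTC.
1 February 2026 is a Sunday, so the first Friday is February 6 and the fourth is February 27.
1 October 2026 is a Thursday, so the first Saturday is October 3.
At the standard offset (UTC+09:30), 12:00 UTC + 9h30m = 21:30 Bryell Zone standard time.
Daylight saving runs 27 February – 3 October; the standard-time date in Bryell Zone, 8 May 2026, is inside that window, so Bryell Zone is at UTC+10:30.
12:00 UTC + 10h30m = 22:30 Bryell Zone.

22:30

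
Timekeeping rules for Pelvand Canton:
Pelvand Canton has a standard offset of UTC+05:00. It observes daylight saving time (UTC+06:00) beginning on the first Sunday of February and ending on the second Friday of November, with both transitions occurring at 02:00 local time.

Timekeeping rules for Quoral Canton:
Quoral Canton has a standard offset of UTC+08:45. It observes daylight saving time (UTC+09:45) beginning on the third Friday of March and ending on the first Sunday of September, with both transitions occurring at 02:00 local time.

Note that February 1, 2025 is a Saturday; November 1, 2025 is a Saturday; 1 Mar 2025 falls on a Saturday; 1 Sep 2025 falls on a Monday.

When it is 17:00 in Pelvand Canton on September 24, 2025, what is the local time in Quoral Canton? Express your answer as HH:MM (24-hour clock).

1 February 2025 is a Saturday, so the first Sunday is February 2.
1 November 2025 is a Saturday, so the first Friday is November 7 and the second is November 14.
September 24, 2025 lies within the daylight-saving period (2 February – 14 November), so Pelvand Canton is on daylight time, UTC+06:00.
17:00 Pelvand Canton − 6h = 11:00 UTC.
1 March 2025 is a Saturday, so the first Friday is March 7 and the third is March 21.
1 September 2025 is a Monday, so the first Sunday is September 7.
At the standard offset (UTC+08:45), 11:00 UTC + 8h45m = 19:45 Quoral Canton standard time.
The standard-time date in Quoral Canton, September 24, 2025, is outside the daylight-saving period (21 March – 7 September), so Quoral Canton is on standard time, UTC+08:45.
11:00 UTC + 8h45m = 19:45 Quoral Canton.

19:45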